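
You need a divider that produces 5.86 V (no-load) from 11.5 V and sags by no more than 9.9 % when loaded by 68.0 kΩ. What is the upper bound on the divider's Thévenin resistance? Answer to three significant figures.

Loading drop = R_th/(R_th + R_L) ≤ 0.0990, so R_th ≤ R_L · ε/(1−ε) = 68.0 kΩ × 0.0990/0.9010 = 7.47 kΩ.

R_th ≤ 7.47 kΩ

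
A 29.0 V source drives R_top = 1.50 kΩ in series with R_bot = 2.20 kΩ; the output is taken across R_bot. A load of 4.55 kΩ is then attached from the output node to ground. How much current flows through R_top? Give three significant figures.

R_bot‖R_L = 1.483 kΩ, so the source sees R_top + R_bot‖R_L = 2.983 kΩ.
I = 29.0 V / 2.983 kΩ = 9.72 mA.

I ≈ 9.72 mA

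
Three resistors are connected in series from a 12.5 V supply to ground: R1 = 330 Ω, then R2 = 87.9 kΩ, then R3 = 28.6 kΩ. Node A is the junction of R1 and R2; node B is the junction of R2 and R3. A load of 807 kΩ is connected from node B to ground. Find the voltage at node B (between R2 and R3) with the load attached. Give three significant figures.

V ≈ 2.98 V

At node B, R3 is in parallel with the load: R3‖R_L = 27620 Ω.
Below node A the resistance is R2 + (R3‖R_L) = 115500 Ω, so V_A = 12.5 × 115500/115900 = 12.46 V.
Then V_B = V_A × (R3‖R_L)/(R2 + R3‖R_L) = 12.46 × 27620/115500 = 2.98 V.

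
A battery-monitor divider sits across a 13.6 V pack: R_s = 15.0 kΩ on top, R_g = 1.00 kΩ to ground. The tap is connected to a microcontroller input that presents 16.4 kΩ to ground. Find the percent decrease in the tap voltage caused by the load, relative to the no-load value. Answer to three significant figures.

5.41 %

The divider's output (Thévenin) resistance is R_s‖R_g = 0.9375 kΩ.
Fractional drop under load = R_th/(R_th + R_L) = 0.9375 / (0.9375 + 16.4) = 0.05407.
So the output falls by 5.41 %.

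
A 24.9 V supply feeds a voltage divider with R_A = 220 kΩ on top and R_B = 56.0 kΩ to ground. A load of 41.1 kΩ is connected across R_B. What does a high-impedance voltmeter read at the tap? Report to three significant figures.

V_out ≈ 2.42 V

The load sits in parallel with R_B: R_B‖R_L = (56.0 × 41.1) / (56.0 + 41.1) = 23.70 kΩ.
V_out = 24.9 × 23.70 / (220 + 23.70) = 24.9 × 23.70/243.7 = 2.42 V.
(Unloaded it would have been 5.05 V.)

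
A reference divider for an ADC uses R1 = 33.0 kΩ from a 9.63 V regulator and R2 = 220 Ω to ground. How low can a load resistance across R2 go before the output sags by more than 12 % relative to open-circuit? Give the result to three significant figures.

R_L(min) ≈ 1.60 kΩ

Output resistance R_th = R1‖R2 = (33000 × 220)/33220 = 218.5 Ω.
The fractional drop is R_th/(R_th + R_L); requiring this ≤ 0.120 gives R_L ≥ R_th(1/0.120 − 1) = 218.5 × 7.333 = 1.60 kΩ.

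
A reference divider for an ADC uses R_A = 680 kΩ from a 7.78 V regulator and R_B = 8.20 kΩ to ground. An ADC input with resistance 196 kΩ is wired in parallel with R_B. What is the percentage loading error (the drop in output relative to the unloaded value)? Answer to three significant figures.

3.97 %

The divider's output (Thévenin) resistance is R_A‖R_B = 8.102 kΩ.
Fractional drop under load = R_th/(R_th + R_L) = 8.102 / (8.102 + 196) = 0.03970.
So the output falls by 3.97 %.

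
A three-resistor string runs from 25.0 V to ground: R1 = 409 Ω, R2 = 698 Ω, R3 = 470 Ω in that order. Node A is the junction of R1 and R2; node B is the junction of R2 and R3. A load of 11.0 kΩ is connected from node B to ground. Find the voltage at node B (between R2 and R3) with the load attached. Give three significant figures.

At node B, R3 is in parallel with the load: R3‖R_L = 450.7 Ω.
Below node A the resistance is R2 + (R3‖R_L) = 1149 Ω, so V_A = 25.0 × 1149/1558 = 18.44 V.
Then V_B = V_A × (R3‖R_L)/(R2 + R3‖R_L) = 18.44 × 450.7/1149 = 7.23 V.

V ≈ 7.23 V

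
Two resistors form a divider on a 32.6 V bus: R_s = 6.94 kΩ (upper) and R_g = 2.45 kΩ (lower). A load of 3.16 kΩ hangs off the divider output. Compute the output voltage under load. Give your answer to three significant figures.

The load sits in parallel with R_g: R_g‖R_L = (2.45 × 3.16) / (2.45 + 3.16) = 1.380 kΩ.
V_out = 32.6 × 1.380 / (6.94 + 1.380) = 32.6 × 1.380/8.320 = 5.41 V.

V_out ≈ 5.41 V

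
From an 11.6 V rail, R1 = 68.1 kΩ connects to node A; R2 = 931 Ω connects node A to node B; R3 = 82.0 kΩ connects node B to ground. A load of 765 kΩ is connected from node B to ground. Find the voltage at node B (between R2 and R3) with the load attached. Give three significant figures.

V ≈ 6.00 V

At node B, R3 is in parallel with the load: R3‖R_L = 74060 Ω.
Below node A the resistance is R2 + (R3‖R_L) = 74990 Ω, so V_A = 11.6 × 74990/143100 = 6.079 V.
Then V_B = V_A × (R3‖R_L)/(R2 + R3‖R_L) = 6.079 × 74060/74990 = 6.00 V.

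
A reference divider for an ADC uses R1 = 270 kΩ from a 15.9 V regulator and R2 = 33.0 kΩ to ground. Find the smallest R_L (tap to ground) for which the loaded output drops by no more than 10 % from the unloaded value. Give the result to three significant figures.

R_L(min) ≈ 265 kΩ

Output resistance R_th = R1‖R2 = (270 × 33.0)/303.0 = 29.41 kΩ.
The fractional drop is R_th/(R_th + R_L); requiring this ≤ 0.100 gives R_L ≥ R_th(1/0.100 − 1) = 29.41 × 9.000 = 265 kΩ.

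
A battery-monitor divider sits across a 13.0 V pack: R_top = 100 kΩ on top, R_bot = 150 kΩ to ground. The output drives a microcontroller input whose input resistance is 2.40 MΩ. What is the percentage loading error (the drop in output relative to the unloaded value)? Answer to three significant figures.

The divider's output (Thévenin) resistance is R_top‖R_bot = 60.00 kΩ.
Fractional drop under load = R_th/(R_th + R_L) = 60.00 / (60.00 + 2400) = 0.02439.
So the output falls by 2.44 %.

2.44 %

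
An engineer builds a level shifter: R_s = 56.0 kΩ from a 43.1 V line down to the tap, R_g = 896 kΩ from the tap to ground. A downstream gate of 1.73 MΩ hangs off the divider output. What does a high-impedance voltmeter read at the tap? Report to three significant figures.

The load sits in parallel with R_g: R_g‖R_L = (896 × 1730) / (896 + 1730) = 590.3 kΩ.
V_out = 43.1 × 590.3 / (56.0 + 590.3) = 43.1 × 590.3/646.3 = 39.4 V.

V_out ≈ 39.4 V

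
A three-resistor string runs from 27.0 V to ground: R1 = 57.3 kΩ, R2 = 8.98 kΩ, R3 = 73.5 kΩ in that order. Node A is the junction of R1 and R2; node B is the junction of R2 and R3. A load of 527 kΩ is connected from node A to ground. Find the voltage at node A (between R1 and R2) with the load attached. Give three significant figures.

Below node A the series string R2+R3 = 82.48 kΩ sits in parallel with the 527 kΩ load: 71.32 kΩ.
V_A = 27.0 × 71.32/(57.3 + 71.32) = 15.0 V.

V ≈ 15.0 V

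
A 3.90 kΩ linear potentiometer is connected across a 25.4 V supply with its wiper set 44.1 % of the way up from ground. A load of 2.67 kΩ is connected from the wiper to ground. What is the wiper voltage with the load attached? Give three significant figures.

The wiper splits the pot into (1−α)R = 2.180 kΩ above and αR = 1.720 kΩ below.
Lower section ‖ load = 1.046 kΩ.
V_wiper = 25.4 × 1.046/(2.180 + 1.046) = 8.24 V.

V ≈ 8.24 V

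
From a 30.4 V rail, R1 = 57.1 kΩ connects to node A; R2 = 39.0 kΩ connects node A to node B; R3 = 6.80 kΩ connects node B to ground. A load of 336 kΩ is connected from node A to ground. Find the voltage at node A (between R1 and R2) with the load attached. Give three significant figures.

V ≈ 12.6 V

Below node A the series string R2+R3 = 45.80 kΩ sits in parallel with the 336 kΩ load: 40.31 kΩ.
V_A = 30.4 × 40.31/(57.1 + 40.31) = 12.6 V.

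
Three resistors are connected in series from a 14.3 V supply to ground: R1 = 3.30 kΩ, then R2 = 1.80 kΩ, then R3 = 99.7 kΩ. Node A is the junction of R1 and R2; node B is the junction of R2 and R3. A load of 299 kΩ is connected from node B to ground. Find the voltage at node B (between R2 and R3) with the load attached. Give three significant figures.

V ≈ 13.4 V

At node B, R3 is in parallel with the load: R3‖R_L = 74.77 kΩ.
Below node A the resistance is R2 + (R3‖R_L) = 76.57 kΩ, so V_A = 14.3 × 76.57/79.87 = 13.71 V.
Then V_B = V_A × (R3‖R_L)/(R2 + R3‖R_L) = 13.71 × 74.77/76.57 = 13.4 V.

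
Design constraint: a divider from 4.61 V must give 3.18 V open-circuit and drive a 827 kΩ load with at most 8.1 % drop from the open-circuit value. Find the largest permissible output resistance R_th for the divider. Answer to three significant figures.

Loading drop = R_th/(R_th + R_L) ≤ 0.0810, so R_th ≤ R_L · ε/(1−ε) = 827 kΩ × 0.0810/0.9190 = 72.9 kΩ.
(Any R1, R2 with R2/(R1+R2) = 0.690 and R1‖R2 ≤ 72.9 kΩ will meet the spec.)

R_th ≤ 72.9 kΩ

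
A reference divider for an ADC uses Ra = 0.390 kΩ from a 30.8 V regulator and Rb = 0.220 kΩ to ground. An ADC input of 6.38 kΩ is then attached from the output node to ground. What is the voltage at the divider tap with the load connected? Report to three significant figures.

V_out ≈ 10.9 V

The load sits in parallel with Rb: Rb‖R_L = (220 × 6380) / (220 + 6380) = 212.7 Ω.
V_out = 30.8 × 212.7 / (390 + 212.7) = 30.8 × 212.7/602.7 = 10.9 V.
(Unloaded it would have been 11.1 V.)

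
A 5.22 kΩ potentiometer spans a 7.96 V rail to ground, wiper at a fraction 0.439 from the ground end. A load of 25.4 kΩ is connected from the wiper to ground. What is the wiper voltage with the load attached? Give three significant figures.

The wiper splits the pot into (1−α)R = 2.928 kΩ above and αR = 2.292 kΩ below.
Lower section ‖ load = 2.102 kΩ.
V_wiper = 7.96 × 2.102/(2.928 + 2.102) = 3.33 V.

V ≈ 3.33 V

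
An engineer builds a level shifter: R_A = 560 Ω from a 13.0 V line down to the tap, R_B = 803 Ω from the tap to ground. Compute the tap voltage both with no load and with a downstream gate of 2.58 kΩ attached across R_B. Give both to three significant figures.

Unloaded: 7.66 V; loaded: 6.79 V

Open-circuit: V = 13.0 × 803/(560 + 803) = 7.66 V.
With the load, R_B becomes R_B‖R_L = 612.4 Ω, so V = 13.0 × 612.4/1172 = 6.79 V.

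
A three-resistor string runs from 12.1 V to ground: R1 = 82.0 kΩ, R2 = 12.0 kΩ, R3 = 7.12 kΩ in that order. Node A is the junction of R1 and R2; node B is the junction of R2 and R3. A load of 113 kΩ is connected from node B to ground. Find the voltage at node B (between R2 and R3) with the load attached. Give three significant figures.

At node B, R3 is in parallel with the load: R3‖R_L = 6.698 kΩ.
Below node A the resistance is R2 + (R3‖R_L) = 18.70 kΩ, so V_A = 12.1 × 18.70/100.7 = 2.247 V.
Then V_B = V_A × (R3‖R_L)/(R2 + R3‖R_L) = 2.247 × 6.698/18.70 = 0.805 V.

V ≈ 0.805 V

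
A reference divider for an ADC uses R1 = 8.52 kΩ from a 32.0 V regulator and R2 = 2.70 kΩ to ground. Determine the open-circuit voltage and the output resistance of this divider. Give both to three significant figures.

V_th is the open-circuit tap voltage: 32.0 × 2.70/(8.52 + 2.70) = 7.70 V.
With the supply zeroed, R1 and R2 appear in parallel from the tap: R_th = R1‖R2 = (8.52 × 2.70)/11.22 = 2.05 kΩ.

V_th = 7.70 V, R_th = 2.05 kΩ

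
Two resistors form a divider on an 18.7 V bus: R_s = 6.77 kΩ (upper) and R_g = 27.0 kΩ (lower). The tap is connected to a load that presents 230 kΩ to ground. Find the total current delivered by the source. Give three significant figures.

I ≈ 0.605 mA

R_g‖R_L = 24.16 kΩ, so the source sees R_s + R_g‖R_L = 30.93 kΩ.
I = 18.7 V / 30.93 kΩ = 0.605 mA.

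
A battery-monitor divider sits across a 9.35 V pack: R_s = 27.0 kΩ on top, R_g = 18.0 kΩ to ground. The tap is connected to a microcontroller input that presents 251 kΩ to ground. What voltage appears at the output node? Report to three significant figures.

V_out ≈ 3.59 V

The load sits in parallel with R_g: R_g‖R_L = (18.0 × 251) / (18.0 + 251) = 16.80 kΩ.
V_out = 9.35 × 16.80 / (27.0 + 16.80) = 9.35 × 16.80/43.80 = 3.59 V.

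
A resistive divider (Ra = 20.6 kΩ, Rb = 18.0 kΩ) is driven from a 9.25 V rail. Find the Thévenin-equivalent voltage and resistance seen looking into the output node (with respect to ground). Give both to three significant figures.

V_th is the open-circuit tap voltage: 9.25 × 18.0/(20.6 + 18.0) = 4.31 V.
With the supply zeroed, Ra and Rb appear in parallel from the tap: R_th = Ra‖Rb = (20.6 × 18.0)/38.60 = 9.61 kΩ.

V_th = 4.31 V, R_th = 9.61 kΩ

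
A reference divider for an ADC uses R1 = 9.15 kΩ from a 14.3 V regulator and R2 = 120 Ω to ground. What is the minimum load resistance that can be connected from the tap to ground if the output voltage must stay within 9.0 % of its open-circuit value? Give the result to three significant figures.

Output resistance R_th = R1‖R2 = (9150 × 120)/9270 = 118.4 Ω.
The fractional drop is R_th/(R_th + R_L); requiring this ≤ 0.0900 gives R_L ≥ R_th(1/0.0900 − 1) = 118.4 × 10.11 = 1.20 kΩ.

R_L(min) ≈ 1.20 kΩ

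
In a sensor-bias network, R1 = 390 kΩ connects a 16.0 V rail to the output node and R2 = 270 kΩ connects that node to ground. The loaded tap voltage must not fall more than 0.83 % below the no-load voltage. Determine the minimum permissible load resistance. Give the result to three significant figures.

Output resistance R_th = R1‖R2 = (390 × 270)/660.0 = 159.5 kΩ.
The fractional drop is R_th/(R_th + R_L); requiring this ≤ 0.00830 gives R_L ≥ R_th(1/0.00830 − 1) = 159.5 × 119.5 = 19.1 MΩ.

R_L(min) ≈ 19.1 MΩ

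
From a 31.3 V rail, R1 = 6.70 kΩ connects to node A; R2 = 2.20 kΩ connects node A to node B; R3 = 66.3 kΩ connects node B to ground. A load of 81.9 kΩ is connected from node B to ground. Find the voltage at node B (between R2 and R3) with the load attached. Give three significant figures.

At node B, R3 is in parallel with the load: R3‖R_L = 36.64 kΩ.
Below node A the resistance is R2 + (R3‖R_L) = 38.84 kΩ, so V_A = 31.3 × 38.84/45.54 = 26.69 V.
Then V_B = V_A × (R3‖R_L)/(R2 + R3‖R_L) = 26.69 × 36.64/38.84 = 25.2 V.

V ≈ 25.2 V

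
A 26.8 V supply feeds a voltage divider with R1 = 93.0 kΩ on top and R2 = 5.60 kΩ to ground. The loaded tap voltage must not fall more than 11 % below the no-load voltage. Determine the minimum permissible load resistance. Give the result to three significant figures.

R_L(min) ≈ 42.7 kΩ

Output resistance R_th = R1‖R2 = (93.0 × 5.60)/98.60 = 5.282 kΩ.
The fractional drop is R_th/(R_th + R_L); requiring this ≤ 0.110 gives R_L ≥ R_th(1/0.110 − 1) = 5.282 × 8.091 = 42.7 kΩ.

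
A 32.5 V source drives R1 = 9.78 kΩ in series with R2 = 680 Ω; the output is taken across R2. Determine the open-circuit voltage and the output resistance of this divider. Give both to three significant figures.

V_th is the open-circuit tap voltage: 32.5 × 680/(9780 + 680) = 2.11 V.
With the supply zeroed, R1 and R2 appear in parallel from the tap: R_th = R1‖R2 = (9780 × 680)/10460 = 636 Ω.

V_th = 2.11 V, R_th = 636 Ω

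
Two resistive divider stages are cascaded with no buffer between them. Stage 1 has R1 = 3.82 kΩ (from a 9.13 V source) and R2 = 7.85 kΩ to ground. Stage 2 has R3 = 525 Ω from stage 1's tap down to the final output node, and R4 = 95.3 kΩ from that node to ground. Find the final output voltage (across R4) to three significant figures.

V_out ≈ 5.95 V

Stage 2 presents R3+R4 = 95820 Ω as a load on stage 1's tap.
Stage 1's lower leg becomes R2‖(R3+R4) = 7256 Ω, so V_mid = 9.13 × 7256/11080 = 5.981 V.
Stage 2 is itself unloaded: V_out = V_mid × R4/(R3+R4) = 5.981 × 95300/95820 = 5.95 V.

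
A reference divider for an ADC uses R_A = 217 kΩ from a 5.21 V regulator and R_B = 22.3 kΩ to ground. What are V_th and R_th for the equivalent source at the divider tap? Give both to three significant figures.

V_th = 0.486 V, R_th = 20.2 kΩ

V_th is the open-circuit tap voltage: 5.21 × 22.3/(217 + 22.3) = 0.486 V.
With the supply zeroed, R_A and R_B appear in parallel from the tap: R_th = R_A‖R_B = (217 × 22.3)/239.3 = 20.2 kΩ.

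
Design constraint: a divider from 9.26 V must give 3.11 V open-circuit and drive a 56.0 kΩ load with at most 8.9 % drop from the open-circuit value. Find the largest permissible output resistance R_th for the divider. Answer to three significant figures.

Loading drop = R_th/(R_th + R_L) ≤ 0.0890, so R_th ≤ R_L · ε/(1−ε) = 56.0 kΩ × 0.0890/0.9110 = 5.47 kΩ.

R_th ≤ 5.47 kΩ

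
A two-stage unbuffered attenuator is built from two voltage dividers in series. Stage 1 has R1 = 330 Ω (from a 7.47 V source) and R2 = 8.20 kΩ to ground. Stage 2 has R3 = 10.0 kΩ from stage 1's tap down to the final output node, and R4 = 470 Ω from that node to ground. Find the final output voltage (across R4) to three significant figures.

Stage 2 presents R3+R4 = 10470 Ω as a load on stage 1's tap.
Stage 1's lower leg becomes R2‖(R3+R4) = 4599 Ω, so V_mid = 7.47 × 4599/4929 = 6.970 V.
Stage 2 is itself unloaded: V_out = V_mid × R4/(R3+R4) = 6.970 × 470/10470 = 0.313 V.

V_out ≈ 0.313 V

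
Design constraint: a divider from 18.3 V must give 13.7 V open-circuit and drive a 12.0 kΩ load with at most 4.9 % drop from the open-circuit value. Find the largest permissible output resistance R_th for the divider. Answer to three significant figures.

R_th ≤ 618 Ω

Loading drop = R_th/(R_th + R_L) ≤ 0.0490, so R_th ≤ R_L · ε/(1−ε) = 12.0 kΩ × 0.0490/0.9510 = 618 Ω.
(Any R1, R2 with R2/(R1+R2) = 0.749 and R1‖R2 ≤ 618 Ω will meet the spec.)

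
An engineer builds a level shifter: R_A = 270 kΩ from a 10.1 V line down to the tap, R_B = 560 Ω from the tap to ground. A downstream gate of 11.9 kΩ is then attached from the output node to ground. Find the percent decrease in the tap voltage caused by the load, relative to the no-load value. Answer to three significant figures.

4.49 %

The divider's output (Thévenin) resistance is R_A‖R_B = 558.8 Ω.
Fractional drop under load = R_th/(R_th + R_L) = 558.8 / (558.8 + 11900) = 0.04485.
So the output falls by 4.49 %.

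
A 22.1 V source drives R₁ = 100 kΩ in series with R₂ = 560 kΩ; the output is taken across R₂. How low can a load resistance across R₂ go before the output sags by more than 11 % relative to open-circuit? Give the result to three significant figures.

Output resistance R_th = R₁‖R₂ = (100 × 560)/660.0 = 84.85 kΩ.
The fractional drop is R_th/(R_th + R_L); requiring this ≤ 0.110 gives R_L ≥ R_th(1/0.110 − 1) = 84.85 × 8.091 = 687 kΩ.

R_L(min) ≈ 687 kΩ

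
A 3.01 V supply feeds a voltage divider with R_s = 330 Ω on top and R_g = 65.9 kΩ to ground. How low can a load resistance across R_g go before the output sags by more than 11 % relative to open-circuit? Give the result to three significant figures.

R_L(min) ≈ 2.66 kΩ

Output resistance R_th = R_s‖R_g = (330 × 65900)/66230 = 328.4 Ω.
The fractional drop is R_th/(R_th + R_L); requiring this ≤ 0.110 gives R_L ≥ R_th(1/0.110 − 1) = 328.4 × 8.091 = 2.66 kΩ.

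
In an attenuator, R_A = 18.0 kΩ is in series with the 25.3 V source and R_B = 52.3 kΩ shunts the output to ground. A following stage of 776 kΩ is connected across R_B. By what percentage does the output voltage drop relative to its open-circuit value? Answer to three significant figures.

The divider's output (Thévenin) resistance is R_A‖R_B = 13.39 kΩ.
Fractional drop under load = R_th/(R_th + R_L) = 13.39 / (13.39 + 776) = 0.01696.
So the output falls by 1.70 %.

1.70 %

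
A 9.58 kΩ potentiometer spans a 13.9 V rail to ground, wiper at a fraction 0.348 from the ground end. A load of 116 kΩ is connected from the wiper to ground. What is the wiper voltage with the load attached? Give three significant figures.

V ≈ 4.75 V

The wiper splits the pot into (1−α)R = 6.246 kΩ above and αR = 3.334 kΩ below.
Lower section ‖ load = 3.241 kΩ.
V_wiper = 13.9 × 3.241/(6.246 + 3.241) = 4.75 V.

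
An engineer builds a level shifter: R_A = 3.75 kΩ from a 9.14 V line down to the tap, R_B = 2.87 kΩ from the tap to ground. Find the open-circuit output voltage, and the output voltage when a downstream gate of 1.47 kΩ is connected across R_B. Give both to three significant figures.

Unloaded: 3.96 V; loaded: 1.88 V

Open-circuit: V = 9.14 × 2.87/(3.75 + 2.87) = 3.96 V.
With the load, R_B becomes R_B‖R_L = 0.9721 kΩ, so V = 9.14 × 0.9721/4.722 = 1.88 V.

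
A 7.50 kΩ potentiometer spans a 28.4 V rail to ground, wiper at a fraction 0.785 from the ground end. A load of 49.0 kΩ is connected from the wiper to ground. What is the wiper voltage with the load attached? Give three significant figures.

V ≈ 21.7 V

The wiper splits the pot into (1−α)R = 1.612 kΩ above and αR = 5.888 kΩ below.
Lower section ‖ load = 5.256 kΩ.
V_wiper = 28.4 × 5.256/(1.612 + 5.256) = 21.7 V.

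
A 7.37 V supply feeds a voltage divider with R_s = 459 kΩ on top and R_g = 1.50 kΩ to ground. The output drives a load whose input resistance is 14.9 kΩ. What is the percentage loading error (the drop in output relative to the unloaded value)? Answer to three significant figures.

9.12 %

The divider's output (Thévenin) resistance is R_s‖R_g = 1.495 kΩ.
Fractional drop under load = R_th/(R_th + R_L) = 1.495 / (1.495 + 14.9) = 0.09119.
So the output falls by 9.12 %.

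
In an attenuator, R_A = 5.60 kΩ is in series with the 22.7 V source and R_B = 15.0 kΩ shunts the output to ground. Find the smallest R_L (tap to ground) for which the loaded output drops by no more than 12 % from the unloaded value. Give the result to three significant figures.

Output resistance R_th = R_A‖R_B = (5.60 × 15.0)/20.60 = 4.078 kΩ.
The fractional drop is R_th/(R_th + R_L); requiring this ≤ 0.120 gives R_L ≥ R_th(1/0.120 − 1) = 4.078 × 7.333 = 29.9 kΩ.

R_L(min) ≈ 29.9 kΩ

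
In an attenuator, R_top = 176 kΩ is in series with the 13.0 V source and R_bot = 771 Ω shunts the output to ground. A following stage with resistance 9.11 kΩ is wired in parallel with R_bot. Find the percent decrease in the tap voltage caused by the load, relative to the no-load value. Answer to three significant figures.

The divider's output (Thévenin) resistance is R_top‖R_bot = 767.6 Ω.
Fractional drop under load = R_th/(R_th + R_L) = 767.6 / (767.6 + 9110) = 0.07771.
So the output falls by 7.77 %.

7.77 %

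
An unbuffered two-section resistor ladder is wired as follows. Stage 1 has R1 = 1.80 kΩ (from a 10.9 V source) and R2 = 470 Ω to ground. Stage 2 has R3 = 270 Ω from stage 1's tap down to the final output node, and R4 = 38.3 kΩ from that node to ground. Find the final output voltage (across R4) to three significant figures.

Stage 2 presents R3+R4 = 38570 Ω as a load on stage 1's tap.
Stage 1's lower leg becomes R2‖(R3+R4) = 464.3 Ω, so V_mid = 10.9 × 464.3/2264 = 2.235 V.
Stage 2 is itself unloaded: V_out = V_mid × R4/(R3+R4) = 2.235 × 38300/38570 = 2.22 V.

V_out ≈ 2.22 V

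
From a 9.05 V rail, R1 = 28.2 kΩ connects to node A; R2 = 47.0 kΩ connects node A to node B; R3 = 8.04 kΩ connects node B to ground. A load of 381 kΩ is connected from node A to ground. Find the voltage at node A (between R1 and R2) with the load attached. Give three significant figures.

V ≈ 5.70 V

Below node A the series string R2+R3 = 55.04 kΩ sits in parallel with the 381 kΩ load: 48.09 kΩ.
V_A = 9.05 × 48.09/(28.2 + 48.09) = 5.70 V.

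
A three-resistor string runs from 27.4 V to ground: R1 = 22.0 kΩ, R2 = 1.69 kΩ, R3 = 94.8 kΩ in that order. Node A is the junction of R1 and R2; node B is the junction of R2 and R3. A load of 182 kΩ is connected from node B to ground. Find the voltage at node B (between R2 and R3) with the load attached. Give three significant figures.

At node B, R3 is in parallel with the load: R3‖R_L = 62.33 kΩ.
Below node A the resistance is R2 + (R3‖R_L) = 64.02 kΩ, so V_A = 27.4 × 64.02/86.02 = 20.39 V.
Then V_B = V_A × (R3‖R_L)/(R2 + R3‖R_L) = 20.39 × 62.33/64.02 = 19.9 V.

V ≈ 19.9 V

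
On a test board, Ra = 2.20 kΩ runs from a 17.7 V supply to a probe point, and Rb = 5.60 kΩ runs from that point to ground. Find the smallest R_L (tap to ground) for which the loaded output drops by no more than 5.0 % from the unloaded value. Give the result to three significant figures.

R_L(min) ≈ 30.0 kΩ

Output resistance R_th = Ra‖Rb = (2.20 × 5.60)/7.800 = 1.579 kΩ.
The fractional drop is R_th/(R_th + R_L); requiring this ≤ 0.0500 gives R_L ≥ R_th(1/0.0500 − 1) = 1.579 × 19.00 = 30.0 kΩ.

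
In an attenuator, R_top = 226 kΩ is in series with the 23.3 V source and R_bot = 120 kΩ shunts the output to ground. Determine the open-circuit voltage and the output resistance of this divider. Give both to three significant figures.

V_th is the open-circuit tap voltage: 23.3 × 120/(226 + 120) = 8.08 V.
With the supply zeroed, R_top and R_bot appear in parallel from the tap: R_th = R_top‖R_bot = (226 × 120)/346.0 = 78.4 kΩ.

V_th = 8.08 V, R_th = 78.4 kΩ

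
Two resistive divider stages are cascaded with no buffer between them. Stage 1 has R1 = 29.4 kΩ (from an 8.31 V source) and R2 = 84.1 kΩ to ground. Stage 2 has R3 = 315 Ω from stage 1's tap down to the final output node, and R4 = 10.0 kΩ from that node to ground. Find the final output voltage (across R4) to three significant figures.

Stage 2 presents R3+R4 = 10320 Ω as a load on stage 1's tap.
Stage 1's lower leg becomes R2‖(R3+R4) = 9188 Ω, so V_mid = 8.31 × 9188/38590 = 1.979 V.
Stage 2 is itself unloaded: V_out = V_mid × R4/(R3+R4) = 1.979 × 10000/10320 = 1.92 V.

V_out ≈ 1.92 V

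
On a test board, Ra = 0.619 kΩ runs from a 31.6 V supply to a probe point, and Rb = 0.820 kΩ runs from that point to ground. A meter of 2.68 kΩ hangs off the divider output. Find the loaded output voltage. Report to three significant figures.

V_out ≈ 15.9 V

The load sits in parallel with Rb: Rb‖R_L = (820 × 2680) / (820 + 2680) = 627.9 Ω.
V_out = 31.6 × 627.9 / (619 + 627.9) = 31.6 × 627.9/1247 = 15.9 V.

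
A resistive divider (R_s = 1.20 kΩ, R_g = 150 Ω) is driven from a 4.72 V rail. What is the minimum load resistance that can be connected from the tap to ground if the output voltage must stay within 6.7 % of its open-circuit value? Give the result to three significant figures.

Output resistance R_th = R_s‖R_g = (1200 × 150)/1350 = 133.3 Ω.
The fractional drop is R_th/(R_th + R_L); requiring this ≤ 0.0670 gives R_L ≥ R_th(1/0.0670 − 1) = 133.3 × 13.93 = 1.86 kΩ.

R_L(min) ≈ 1.86 kΩ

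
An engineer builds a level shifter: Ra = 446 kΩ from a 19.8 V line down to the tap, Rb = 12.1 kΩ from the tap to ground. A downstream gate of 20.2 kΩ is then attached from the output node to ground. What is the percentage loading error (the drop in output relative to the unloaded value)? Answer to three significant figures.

36.8 %

Unloaded V = 19.8 × 12.1/458.1 = 0.5230 V.
Loaded: Rb‖R_L = 7.567 kΩ, giving V = 19.8 × 7.567/453.6 = 0.3303 V.
Drop = (0.5230 − 0.3303) / 0.5230 = 36.8 %.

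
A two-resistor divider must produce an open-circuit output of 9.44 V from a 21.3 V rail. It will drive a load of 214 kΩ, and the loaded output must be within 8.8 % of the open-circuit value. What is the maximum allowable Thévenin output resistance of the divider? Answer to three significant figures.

R_th ≤ 20.6 kΩ

Loading drop = R_th/(R_th + R_L) ≤ 0.0880, so R_th ≤ R_L · ε/(1−ε) = 214 kΩ × 0.0880/0.9120 = 20.6 kΩ.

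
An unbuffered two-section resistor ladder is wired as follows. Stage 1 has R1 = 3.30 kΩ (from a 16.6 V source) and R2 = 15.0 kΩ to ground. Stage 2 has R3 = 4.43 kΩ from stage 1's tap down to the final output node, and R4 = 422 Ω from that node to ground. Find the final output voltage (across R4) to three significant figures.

V_out ≈ 0.760 V

Stage 2 presents R3+R4 = 4852 Ω as a load on stage 1's tap.
Stage 1's lower leg becomes R2‖(R3+R4) = 3666 Ω, so V_mid = 16.6 × 3666/6966 = 8.736 V.
Stage 2 is itself unloaded: V_out = V_mid × R4/(R3+R4) = 8.736 × 422/4852 = 0.760 V.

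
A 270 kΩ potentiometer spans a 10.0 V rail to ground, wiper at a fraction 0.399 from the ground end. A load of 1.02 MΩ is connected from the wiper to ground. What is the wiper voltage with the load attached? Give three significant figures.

V ≈ 3.75 V

The wiper splits the pot into (1−α)R = 162.3 kΩ above and αR = 107.7 kΩ below.
Lower section ‖ load = 97.44 kΩ.
V_wiper = 10.0 × 97.44/(162.3 + 97.44) = 3.75 V.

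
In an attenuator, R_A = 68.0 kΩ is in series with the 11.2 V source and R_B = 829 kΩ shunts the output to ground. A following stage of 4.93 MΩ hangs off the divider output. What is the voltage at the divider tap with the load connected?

The load sits in parallel with R_B: R_B‖R_L = (829 × 4930) / (829 + 4930) = 709.7 kΩ.
V_out = 11.2 × 709.7 / (68.0 + 709.7) = 11.2 × 709.7/777.7 = 10.2 V.

V_out ≈ 10.2 V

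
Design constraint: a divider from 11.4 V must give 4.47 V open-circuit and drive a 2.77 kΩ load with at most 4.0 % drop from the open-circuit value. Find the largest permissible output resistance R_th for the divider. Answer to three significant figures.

Loading drop = R_th/(R_th + R_L) ≤ 0.0400, so R_th ≤ R_L · ε/(1−ε) = 2.77 kΩ × 0.0400/0.9600 = 115 Ω.

R_th ≤ 115 Ω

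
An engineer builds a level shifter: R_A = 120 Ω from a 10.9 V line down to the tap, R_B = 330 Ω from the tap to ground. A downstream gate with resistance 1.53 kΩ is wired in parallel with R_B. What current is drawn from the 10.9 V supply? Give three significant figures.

I ≈ 27.8 mA

R_B‖R_L = 271.5 Ω, so the source sees R_A + R_B‖R_L = 391.5 Ω.
I = 10.9 V / 391.5 Ω = 27.8 mA.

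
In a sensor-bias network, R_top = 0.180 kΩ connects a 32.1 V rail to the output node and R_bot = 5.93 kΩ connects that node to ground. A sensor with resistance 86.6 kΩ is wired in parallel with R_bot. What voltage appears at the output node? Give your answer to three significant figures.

V_out ≈ 31.1 V

The load sits in parallel with R_bot: R_bot‖R_L = (5930 × 86600) / (5930 + 86600) = 5550 Ω.
V_out = 32.1 × 5550 / (180 + 5550) = 32.1 × 5550/5730 = 31.1 V.
(Unloaded it would have been 31.2 V.)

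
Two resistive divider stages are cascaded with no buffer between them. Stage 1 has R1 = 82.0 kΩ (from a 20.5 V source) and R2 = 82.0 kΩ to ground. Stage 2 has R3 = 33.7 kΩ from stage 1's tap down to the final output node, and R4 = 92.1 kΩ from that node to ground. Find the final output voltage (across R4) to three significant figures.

V_out ≈ 5.66 V

Stage 2 presents R3+R4 = 125.8 kΩ as a load on stage 1's tap.
Stage 1's lower leg becomes R2‖(R3+R4) = 49.64 kΩ, so V_mid = 20.5 × 49.64/131.6 = 7.731 V.
Stage 2 is itself unloaded: V_out = V_mid × R4/(R3+R4) = 7.731 × 92.1/125.8 = 5.66 V.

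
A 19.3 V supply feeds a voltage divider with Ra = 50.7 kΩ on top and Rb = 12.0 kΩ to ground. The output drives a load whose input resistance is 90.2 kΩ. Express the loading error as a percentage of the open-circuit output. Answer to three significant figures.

The divider's output (Thévenin) resistance is Ra‖Rb = 9.703 kΩ.
Fractional drop under load = R_th/(R_th + R_L) = 9.703 / (9.703 + 90.2) = 0.09713.
So the output falls by 9.71 %.

9.71 %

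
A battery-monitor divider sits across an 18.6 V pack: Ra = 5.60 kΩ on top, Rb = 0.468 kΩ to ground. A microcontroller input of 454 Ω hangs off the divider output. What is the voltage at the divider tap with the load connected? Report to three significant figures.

V_out ≈ 0.735 V

The load sits in parallel with Rb: Rb‖R_L = (468 × 454) / (468 + 454) = 230.4 Ω.
V_out = 18.6 × 230.4 / (5600 + 230.4) = 18.6 × 230.4/5830 = 0.735 V.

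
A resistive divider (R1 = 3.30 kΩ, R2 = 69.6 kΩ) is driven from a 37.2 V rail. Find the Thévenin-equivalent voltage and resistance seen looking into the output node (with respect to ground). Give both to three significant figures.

V_th = 35.5 V, R_th = 3.15 kΩ

V_th is the open-circuit tap voltage: 37.2 × 69.6/(3.30 + 69.6) = 35.5 V.
With the supply zeroed, R1 and R2 appear in parallel from the tap: R_th = R1‖R2 = (3.30 × 69.6)/72.90 = 3.15 kΩ.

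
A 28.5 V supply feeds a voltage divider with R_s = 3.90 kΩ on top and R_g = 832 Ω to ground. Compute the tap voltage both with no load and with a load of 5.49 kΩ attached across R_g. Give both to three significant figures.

Unloaded: 5.01 V; loaded: 4.45 V

Open-circuit: V = 28.5 × 832/(3900 + 832) = 5.01 V.
With the load, R_g becomes R_g‖R_L = 722.5 Ω, so V = 28.5 × 722.5/4623 = 4.45 V.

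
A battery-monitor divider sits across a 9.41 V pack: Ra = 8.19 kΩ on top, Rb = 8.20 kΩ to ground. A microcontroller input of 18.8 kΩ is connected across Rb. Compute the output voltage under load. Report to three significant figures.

The load sits in parallel with Rb: Rb‖R_L = (8.20 × 18.8) / (8.20 + 18.8) = 5.710 kΩ.
V_out = 9.41 × 5.710 / (8.19 + 5.710) = 9.41 × 5.710/13.90 = 3.87 V.

V_out ≈ 3.87 V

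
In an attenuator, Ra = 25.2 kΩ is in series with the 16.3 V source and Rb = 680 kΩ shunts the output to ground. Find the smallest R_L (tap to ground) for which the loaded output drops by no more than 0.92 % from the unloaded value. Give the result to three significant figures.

R_L(min) ≈ 2.62 MΩ

Output resistance R_th = Ra‖Rb = (25.2 × 680)/705.2 = 24.30 kΩ.
The fractional drop is R_th/(R_th + R_L); requiring this ≤ 0.00920 gives R_L ≥ R_th(1/0.00920 − 1) = 24.30 × 107.7 = 2.62 MΩ.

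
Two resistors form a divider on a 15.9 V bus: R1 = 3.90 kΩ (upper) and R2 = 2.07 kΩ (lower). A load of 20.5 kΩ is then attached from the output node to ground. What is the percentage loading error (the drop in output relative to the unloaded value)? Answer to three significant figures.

6.19 %

The divider's output (Thévenin) resistance is R1‖R2 = 1.352 kΩ.
Fractional drop under load = R_th/(R_th + R_L) = 1.352 / (1.352 + 20.5) = 0.06188.
So the output falls by 6.19 %.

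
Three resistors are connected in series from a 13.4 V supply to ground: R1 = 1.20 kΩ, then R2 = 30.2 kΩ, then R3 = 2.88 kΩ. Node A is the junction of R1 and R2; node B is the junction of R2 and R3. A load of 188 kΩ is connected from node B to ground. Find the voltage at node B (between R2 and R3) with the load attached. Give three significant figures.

At node B, R3 is in parallel with the load: R3‖R_L = 2.837 kΩ.
Below node A the resistance is R2 + (R3‖R_L) = 33.04 kΩ, so V_A = 13.4 × 33.04/34.24 = 12.93 V.
Then V_B = V_A × (R3‖R_L)/(R2 + R3‖R_L) = 12.93 × 2.837/33.04 = 1.11 V.

V ≈ 1.11 V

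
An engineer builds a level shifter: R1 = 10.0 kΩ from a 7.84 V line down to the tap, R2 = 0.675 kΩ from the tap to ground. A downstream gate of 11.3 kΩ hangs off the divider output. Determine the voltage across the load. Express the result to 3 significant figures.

The load sits in parallel with R2: R2‖R_L = (675 × 11300) / (675 + 11300) = 637.0 Ω.
V_out = 7.84 × 637.0 / (10000 + 637.0) = 7.84 × 637.0/10640 = 0.469 V.

V_out ≈ 0.469 V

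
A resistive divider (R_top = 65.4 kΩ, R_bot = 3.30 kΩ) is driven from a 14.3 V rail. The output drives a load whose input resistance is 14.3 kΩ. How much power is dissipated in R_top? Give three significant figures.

P ≈ 2.89 mW

Total resistance from the source is R_top + (R_bot‖R_L) = 68.08 kΩ, so I = 14.3/68.08 kΩ = 0.2100 mA.
P = I²·R_top = (0.2100 mA)² × 65.4 kΩ = 2.89 mW.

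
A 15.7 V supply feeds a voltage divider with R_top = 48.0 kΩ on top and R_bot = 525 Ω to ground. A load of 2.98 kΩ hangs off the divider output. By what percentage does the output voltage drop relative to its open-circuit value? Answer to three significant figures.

14.8 %

Unloaded V = 15.7 × 525/48520 = 0.16986 V.
Loaded: R_bot‖R_L = 446.4 Ω, giving V = 15.7 × 446.4/48450 = 0.14465 V.
Drop = (0.16986 − 0.14465) / 0.16986 = 14.8 %.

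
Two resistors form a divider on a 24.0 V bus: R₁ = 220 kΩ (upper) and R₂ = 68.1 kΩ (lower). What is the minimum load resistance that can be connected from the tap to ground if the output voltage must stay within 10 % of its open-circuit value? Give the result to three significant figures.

R_L(min) ≈ 468 kΩ

Output resistance R_th = R₁‖R₂ = (220 × 68.1)/288.1 = 52.00 kΩ.
The fractional drop is R_th/(R_th + R_L); requiring this ≤ 0.100 gives R_L ≥ R_th(1/0.100 − 1) = 52.00 × 9.000 = 468 kΩ.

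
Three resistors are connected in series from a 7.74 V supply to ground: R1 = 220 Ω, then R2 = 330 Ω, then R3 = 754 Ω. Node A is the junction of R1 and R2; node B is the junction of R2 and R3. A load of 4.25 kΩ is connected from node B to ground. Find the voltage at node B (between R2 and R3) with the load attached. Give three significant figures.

At node B, R3 is in parallel with the load: R3‖R_L = 640.4 Ω.
Below node A the resistance is R2 + (R3‖R_L) = 970.4 Ω, so V_A = 7.74 × 970.4/1190 = 6.310 V.
Then V_B = V_A × (R3‖R_L)/(R2 + R3‖R_L) = 6.310 × 640.4/970.4 = 4.16 V.

V ≈ 4.16 V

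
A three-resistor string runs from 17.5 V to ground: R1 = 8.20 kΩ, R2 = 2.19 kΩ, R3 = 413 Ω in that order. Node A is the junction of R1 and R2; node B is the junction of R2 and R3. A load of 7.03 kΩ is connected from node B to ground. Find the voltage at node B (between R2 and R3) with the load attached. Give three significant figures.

V ≈ 0.633 V

At node B, R3 is in parallel with the load: R3‖R_L = 390.1 Ω.
Below node A the resistance is R2 + (R3‖R_L) = 2580 Ω, so V_A = 17.5 × 2580/10780 = 4.188 V.
Then V_B = V_A × (R3‖R_L)/(R2 + R3‖R_L) = 4.188 × 390.1/2580 = 0.633 V.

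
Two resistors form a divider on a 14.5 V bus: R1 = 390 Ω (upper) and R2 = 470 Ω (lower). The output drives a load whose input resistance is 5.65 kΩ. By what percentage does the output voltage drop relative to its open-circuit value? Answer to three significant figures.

3.64 %

The divider's output (Thévenin) resistance is R1‖R2 = 213.1 Ω.
Fractional drop under load = R_th/(R_th + R_L) = 213.1 / (213.1 + 5650) = 0.03635.
So the output falls by 3.64 %.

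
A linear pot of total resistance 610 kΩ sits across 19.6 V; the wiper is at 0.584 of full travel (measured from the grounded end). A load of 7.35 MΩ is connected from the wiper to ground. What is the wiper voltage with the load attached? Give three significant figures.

The wiper splits the pot into (1−α)R = 253.8 kΩ above and αR = 356.2 kΩ below.
Lower section ‖ load = 339.8 kΩ.
V_wiper = 19.6 × 339.8/(253.8 + 339.8) = 11.2 V.

V ≈ 11.2 V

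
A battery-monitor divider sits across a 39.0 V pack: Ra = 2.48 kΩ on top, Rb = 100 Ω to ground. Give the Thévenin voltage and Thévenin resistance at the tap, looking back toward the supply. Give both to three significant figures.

V_th = 1.51 V, R_th = 96.1 Ω

V_th is the open-circuit tap voltage: 39.0 × 100/(2480 + 100) = 1.51 V.
With the supply zeroed, Ra and Rb appear in parallel from the tap: R_th = Ra‖Rb = (2480 × 100)/2580 = 96.1 Ω.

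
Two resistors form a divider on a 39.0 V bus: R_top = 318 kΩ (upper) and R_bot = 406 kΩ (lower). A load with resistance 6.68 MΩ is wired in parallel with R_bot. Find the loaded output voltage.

The load sits in parallel with R_bot: R_bot‖R_L = (406 × 6680) / (406 + 6680) = 382.7 kΩ.
V_out = 39.0 × 382.7 / (318 + 382.7) = 39.0 × 382.7/700.7 = 21.3 V.

V_out ≈ 21.3 V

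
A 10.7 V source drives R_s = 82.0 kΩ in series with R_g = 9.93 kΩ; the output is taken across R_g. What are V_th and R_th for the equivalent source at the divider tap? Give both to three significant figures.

V_th = 1.16 V, R_th = 8.86 kΩ

V_th is the open-circuit tap voltage: 10.7 × 9.93/(82.0 + 9.93) = 1.16 V.
With the supply zeroed, R_s and R_g appear in parallel from the tap: R_th = R_s‖R_g = (82.0 × 9.93)/91.93 = 8.86 kΩ.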